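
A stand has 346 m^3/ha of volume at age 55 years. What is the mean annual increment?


MAI = 346 / 55 = 6.2909 ≈ 6.29 m^3/ha/yr

6.29 m^3/ha/yr


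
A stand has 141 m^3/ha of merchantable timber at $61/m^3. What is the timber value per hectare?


Value = 141 * 61 = $8601/ha

$8601/ha


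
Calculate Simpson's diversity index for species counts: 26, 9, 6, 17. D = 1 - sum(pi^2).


Total N = 26 + 9 + 6 + 17 = 58
Per-species terms:
  p = 26/58 = 0.448276; p^2 = 0.448276^2 = 0.200951
  p = 9/58 = 0.155172; p^2 = 0.155172^2 = 0.024078
  p = 6/58 = 0.103448; p^2 = 0.103448^2 = 0.010701
  p = 17/58 = 0.293103; p^2 = 0.293103^2 = 0.085909
sum(p^2) = 0.200951 + 0.024078 + 0.010701 + 0.085909 = 0.321639
D = 1 - 0.321639 = 0.678361 ≈ 0.6784

0.6784


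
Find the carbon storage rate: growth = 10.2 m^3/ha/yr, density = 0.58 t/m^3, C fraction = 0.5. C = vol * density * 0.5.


C = 10.2 * 0.58 * 0.5 = 2.958 ≈ 2.96 t C/ha/yr

2.96 t C/ha/yr


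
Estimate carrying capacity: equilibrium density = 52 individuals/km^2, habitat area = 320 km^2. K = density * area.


K = 52 * 320 = 16640 individuals

16640 individuals


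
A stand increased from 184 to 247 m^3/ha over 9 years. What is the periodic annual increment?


PAI = (V2 - V1) / period = (247 - 184) / 9 = 63 / 9 = 7.00 m^3/ha/yr

7.00 m^3/ha/yr


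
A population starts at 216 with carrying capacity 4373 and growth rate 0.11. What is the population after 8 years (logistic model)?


(K - N0)/N0 = (4373 - 216)/216 = 4157/216 = 19.2454
r*t = 0.11 * 8 = 0.88; exp(-0.88) = 0.414783
19.2454 * 0.414783 = 7.98266
1 + 7.98266 = 8.98266
N = 4373 / 8.98266 = 486.827 ≈ 487

487


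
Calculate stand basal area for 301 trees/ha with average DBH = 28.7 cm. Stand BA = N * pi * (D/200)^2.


(D/200)^2 = (28.7/200)^2 = 0.1435^2 = 0.02059225
Individual BA = 3.141593 * 0.02059225 = 0.0646925 m^2
Stand BA = 301 * 0.0646925 = 19.4724 ≈ 19.47 m^2/ha

19.47 m^2/ha


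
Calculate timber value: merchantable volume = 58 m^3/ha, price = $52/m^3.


Value = 58 * 52 = $3016/ha

$3016/ha


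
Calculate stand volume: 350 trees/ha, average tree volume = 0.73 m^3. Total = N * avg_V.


V_stand = 350 * 0.73 = 255.5 m^3/ha

255.5 m^3/ha


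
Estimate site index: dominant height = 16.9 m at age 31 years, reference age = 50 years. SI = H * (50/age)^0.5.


50/31 = 1.61290
(1.61290)^0.5 = 1.27000
SI = 16.9 * 1.27000 = 21.4630 ≈ 21.5 m

21.5 m


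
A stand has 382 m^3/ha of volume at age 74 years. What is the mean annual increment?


MAI = 382 / 74 = 5.1622 ≈ 5.16 m^3/ha/yr

5.16 m^3/ha/yr


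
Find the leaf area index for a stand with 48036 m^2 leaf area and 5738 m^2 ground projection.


LAI = 48036 / 5738 = 8.3716 ≈ 8.37

8.37


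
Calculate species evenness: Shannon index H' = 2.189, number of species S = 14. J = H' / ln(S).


ln(14) = 2.63906
J = H' / ln(S) = 2.189 / 2.63906 = 0.829462 ≈ 0.8295

0.8295


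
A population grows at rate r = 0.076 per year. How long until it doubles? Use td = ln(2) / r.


td = ln(2) / 0.076 = 0.693147 / 0.076 = 9.12036 ≈ 9.1 years

9.1 years


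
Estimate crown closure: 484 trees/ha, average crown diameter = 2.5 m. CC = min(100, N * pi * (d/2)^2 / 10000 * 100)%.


(d/2)^2 = (2.5/2)^2 = 1.25^2 = 1.5625
Crown area = 3.141593 * 1.5625 = 4.90874 m^2
N * area / 10000 * 100 = 484 * 4.90874 / 10000 * 100 = 23.7583
CC = min(100, 23.7583) = 23.7583 ≈ 23.8%

23.8%


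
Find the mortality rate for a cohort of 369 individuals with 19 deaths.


Mortality rate = 19 / 369 = 0.051491 ≈ 0.0515

0.0515


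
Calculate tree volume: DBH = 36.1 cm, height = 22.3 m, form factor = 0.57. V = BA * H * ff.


(D/200)^2 = (36.1/200)^2 = 0.1805^2 = 0.03258025
BA = 3.141593 * 0.03258025 = 0.102354 m^2
V = 0.102354 * 22.3 * 0.57 = 1.30102 ≈ 1.301 m^3

1.301 m^3


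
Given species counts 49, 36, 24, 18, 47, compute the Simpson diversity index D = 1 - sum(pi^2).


Total N = 49 + 36 + 24 + 18 + 47 = 174
Per-species terms:
  p = 49/174 = 0.281609; p^2 = 0.281609^2 = 0.079304
  p = 36/174 = 0.206897; p^2 = 0.206897^2 = 0.042806
  p = 24/174 = 0.137931; p^2 = 0.137931^2 = 0.019025
  p = 18/174 = 0.103448; p^2 = 0.103448^2 = 0.010701
  p = 47/174 = 0.270115; p^2 = 0.270115^2 = 0.072962
sum(p^2) = 0.079304 + 0.042806 + 0.019025 + 0.010701 + 0.072962 = 0.224798
D = 1 - 0.224798 = 0.775202 ≈ 0.7752

0.7752


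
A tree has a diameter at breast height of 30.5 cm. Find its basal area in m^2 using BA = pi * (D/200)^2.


D/200 = 30.5/200 = 0.1525 m
(D/200)^2 = 0.1525^2 = 0.02325625
BA = 3.141593 * 0.02325625 = 0.0730617 ≈ 0.0731 m^2

0.0731 m^2


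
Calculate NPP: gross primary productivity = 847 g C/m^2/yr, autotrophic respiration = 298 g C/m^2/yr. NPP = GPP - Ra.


NPP = GPP - Ra = 847 - 298 = 549 g C/m^2/yr

549 g C/m^2/yr


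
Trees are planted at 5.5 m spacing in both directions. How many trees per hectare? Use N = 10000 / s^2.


N = 10000 / 5.5^2 = 10000 / 30.25 = 330.579 ≈ 331 trees/ha

331 trees/ha


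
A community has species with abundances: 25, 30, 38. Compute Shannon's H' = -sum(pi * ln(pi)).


Total N = 25 + 30 + 38 = 93
Per-species terms:
  p = 25/93 = 0.268817; ln(p) = -1.313724; p*ln(p) = 0.268817 * (-1.313724) = -0.353151
  p = 30/93 = 0.322581; ln(p) = -1.131401; p*ln(p) = 0.322581 * (-1.131401) = -0.364968
  p = 38/93 = 0.408602; ln(p) = -0.895014; p*ln(p) = 0.408602 * (-0.895014) = -0.365705
sum(p*ln(p)) = (-0.353151) + (-0.364968) + (-0.365705) = -1.083824
H' = -(-1.083824) = 1.083824 ≈ 1.0838

1.0838


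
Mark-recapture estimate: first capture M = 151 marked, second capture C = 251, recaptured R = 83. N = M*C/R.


N = M * C / R = 151 * 251 / 83 = 37901 / 83 = 456.64 ≈ 457

457 individuals


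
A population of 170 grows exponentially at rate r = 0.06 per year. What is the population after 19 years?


r*t = 0.06 * 19 = 1.14
exp(1.14) = 3.12677
N = 170 * 3.12677 = 531.551 ≈ 532

532


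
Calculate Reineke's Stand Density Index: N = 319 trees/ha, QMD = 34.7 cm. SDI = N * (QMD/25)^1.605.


QMD/25 = 34.7/25 = 1.388
(1.388)^1.605 = exp(1.605 * ln(1.388)) = exp(1.605 * 0.327864) = exp(0.526222) = 1.69253
SDI = 319 * 1.69253 = 539.917 ≈ 540

540


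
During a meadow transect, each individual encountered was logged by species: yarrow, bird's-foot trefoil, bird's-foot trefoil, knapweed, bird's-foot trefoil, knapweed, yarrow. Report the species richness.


Total individuals logged = 7
Distinct species (count of individuals): yarrow (2), bird's-foot trefoil (3), knapweed (2)
Species richness = number of distinct species = 3

3


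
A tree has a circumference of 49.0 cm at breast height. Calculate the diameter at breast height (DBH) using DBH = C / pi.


DBH = C / pi = 49.0 / 3.141593 = 15.5972 ≈ 15.60 cm

15.60 cm


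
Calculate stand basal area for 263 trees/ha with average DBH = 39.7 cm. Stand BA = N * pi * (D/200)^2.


(D/200)^2 = (39.7/200)^2 = 0.1985^2 = 0.03940225
Individual BA = 3.141593 * 0.03940225 = 0.123786 m^2
Stand BA = 263 * 0.123786 = 32.5557 ≈ 32.56 m^2/ha

32.56 m^2/ha


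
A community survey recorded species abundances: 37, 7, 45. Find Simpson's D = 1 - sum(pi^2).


Total N = 37 + 7 + 45 = 89
Per-species terms:
  p = 37/89 = 0.415730; p^2 = 0.415730^2 = 0.172831
  p = 7/89 = 0.078652; p^2 = 0.078652^2 = 0.006186
  p = 45/89 = 0.505618; p^2 = 0.505618^2 = 0.255650
sum(p^2) = 0.172831 + 0.006186 + 0.255650 = 0.434667
D = 1 - 0.434667 = 0.565333 ≈ 0.5653

0.5653


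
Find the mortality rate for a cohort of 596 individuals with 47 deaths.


Mortality rate = 47 / 596 = 0.078859 ≈ 0.0789

0.0789


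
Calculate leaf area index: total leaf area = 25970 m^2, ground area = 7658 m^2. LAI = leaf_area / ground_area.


LAI = 25970 / 7658 = 3.3912 ≈ 3.39

3.39


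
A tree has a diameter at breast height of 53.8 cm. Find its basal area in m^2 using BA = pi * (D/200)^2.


D/200 = 53.8/200 = 0.269 m
(D/200)^2 = 0.269^2 = 0.072361
BA = 3.141593 * 0.072361 = 0.227329 ≈ 0.2273 m^2

0.2273 m^2


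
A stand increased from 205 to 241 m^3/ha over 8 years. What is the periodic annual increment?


PAI = (V2 - V1) / period = (241 - 205) / 8 = 36 / 8 = 4.50 m^3/ha/yr

4.50 m^3/ha/yr


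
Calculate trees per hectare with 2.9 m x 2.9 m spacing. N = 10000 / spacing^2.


N = 10000 / 2.9^2 = 10000 / 8.41 = 1189.06 ≈ 1189 trees/ha

1189 trees/ha


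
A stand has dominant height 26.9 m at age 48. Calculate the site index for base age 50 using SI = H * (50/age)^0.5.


50/48 = 1.04167
(1.04167)^0.5 = 1.02062
SI = 26.9 * 1.02062 = 27.4547 ≈ 27.5 m

27.5 m


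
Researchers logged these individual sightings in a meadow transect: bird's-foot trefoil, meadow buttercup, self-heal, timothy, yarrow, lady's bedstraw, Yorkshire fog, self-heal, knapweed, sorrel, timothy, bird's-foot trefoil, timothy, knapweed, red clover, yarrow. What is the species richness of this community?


Total individuals logged = 16
Distinct species (count of individuals): bird's-foot trefoil (2), meadow buttercup (1), self-heal (2), timothy (3), yarrow (2), lady's bedstraw (1), Yorkshire fog (1), knapweed (2), sorrel (1), red clover (1)
Species richness = number of distinct species = 10

10


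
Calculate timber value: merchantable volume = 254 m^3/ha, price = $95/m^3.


Value = 254 * 95 = $24130/ha

$24130/ha


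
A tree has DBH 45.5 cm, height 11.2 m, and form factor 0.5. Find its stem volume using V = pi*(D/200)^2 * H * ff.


(D/200)^2 = (45.5/200)^2 = 0.2275^2 = 0.05175625
BA = 3.141593 * 0.05175625 = 0.162597 m^2
V = 0.162597 * 11.2 * 0.5 = 0.910543 ≈ 0.911 m^3

0.911 m^3


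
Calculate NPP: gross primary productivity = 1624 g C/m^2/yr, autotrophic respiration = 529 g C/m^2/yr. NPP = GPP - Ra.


NPP = GPP - Ra = 1624 - 529 = 1095 g C/m^2/yr

1095 g C/m^2/yr


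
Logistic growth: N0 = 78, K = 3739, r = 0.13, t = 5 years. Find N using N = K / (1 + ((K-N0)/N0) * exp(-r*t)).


(K - N0)/N0 = (3739 - 78)/78 = 3661/78 = 46.9359
r*t = 0.13 * 5 = 0.65; exp(-0.65) = 0.522046
46.9359 * 0.522046 = 24.5027
1 + 24.5027 = 25.5027
N = 3739 / 25.5027 = 146.612 ≈ 147

147


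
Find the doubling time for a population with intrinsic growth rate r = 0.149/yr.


td = ln(2) / 0.149 = 0.693147 / 0.149 = 4.65199 ≈ 4.7 years

4.7 years


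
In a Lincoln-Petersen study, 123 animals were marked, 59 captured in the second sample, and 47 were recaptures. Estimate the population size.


N = M * C / R = 123 * 59 / 47 = 7257 / 47 = 154.40 ≈ 154

154 individuals


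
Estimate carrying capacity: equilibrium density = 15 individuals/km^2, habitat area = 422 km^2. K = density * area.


K = 15 * 422 = 6330 individuals

6330 individuals


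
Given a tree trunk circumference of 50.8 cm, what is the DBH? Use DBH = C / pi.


DBH = C / pi = 50.8 / 3.141593 = 16.1701 ≈ 16.17 cm

16.17 cm


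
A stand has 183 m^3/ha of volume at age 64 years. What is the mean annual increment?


MAI = 183 / 64 = 2.8594 ≈ 2.86 m^3/ha/yr

2.86 m^3/ha/yr


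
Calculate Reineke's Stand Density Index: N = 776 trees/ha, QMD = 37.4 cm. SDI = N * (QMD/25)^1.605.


QMD/25 = 37.4/25 = 1.496
(1.496)^1.605 = exp(1.605 * ln(1.496)) = exp(1.605 * 0.402795) = exp(0.646486) = 1.90882
SDI = 776 * 1.90882 = 1481.24 ≈ 1481

1481


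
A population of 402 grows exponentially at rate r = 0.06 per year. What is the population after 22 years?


r*t = 0.06 * 22 = 1.32
exp(1.32) = 3.74342
N = 402 * 3.74342 = 1504.85 ≈ 1505

1505


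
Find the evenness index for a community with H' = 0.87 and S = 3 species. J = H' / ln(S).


ln(3) = 1.09861
J = H' / ln(S) = 0.87 / 1.09861 = 0.791910 ≈ 0.7919

0.7919


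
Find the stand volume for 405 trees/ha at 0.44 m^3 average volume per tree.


V_stand = 405 * 0.44 = 178.2 m^3/ha

178.2 m^3/ha


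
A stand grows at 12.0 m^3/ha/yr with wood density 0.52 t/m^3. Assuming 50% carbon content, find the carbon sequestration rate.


C = 12.0 * 0.52 * 0.5 = 3.12 t C/ha/yr

3.12 t C/ha/yr


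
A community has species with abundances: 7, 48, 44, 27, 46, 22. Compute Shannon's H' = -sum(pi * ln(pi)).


Total N = 7 + 48 + 44 + 27 + 46 + 22 = 194
Per-species terms:
  p = 7/194 = 0.036082; ln(p) = -3.321961; p*ln(p) = 0.036082 * (-3.321961) = -0.119863
  p = 48/194 = 0.247423; ln(p) = -1.396656; p*ln(p) = 0.247423 * (-1.396656) = -0.345565
  p = 44/194 = 0.226804; ln(p) = -1.483669; p*ln(p) = 0.226804 * (-1.483669) = -0.336502
  p = 27/194 = 0.139175; ln(p) = -1.972023; p*ln(p) = 0.139175 * (-1.972023) = -0.274456
  p = 46/194 = 0.237113; ln(p) = -1.439218; p*ln(p) = 0.237113 * (-1.439218) = -0.341257
  p = 22/194 = 0.113402; ln(p) = -2.176816; p*ln(p) = 0.113402 * (-2.176816) = -0.246855
sum(p*ln(p)) = (-0.119863) + (-0.345565) + (-0.336502) + (-0.274456) + (-0.341257) + (-0.246855) = -1.664498
H' = -(-1.664498) = 1.664498 ≈ 1.6645

1.6645


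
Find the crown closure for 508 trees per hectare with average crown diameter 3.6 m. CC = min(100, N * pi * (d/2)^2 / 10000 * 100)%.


(d/2)^2 = (3.6/2)^2 = 1.8^2 = 3.24
Crown area = 3.141593 * 3.24 = 10.1788 m^2
N * area / 10000 * 100 = 508 * 10.1788 / 10000 * 100 = 51.7083
CC = min(100, 51.7083) = 51.7083 ≈ 51.7%

51.7%


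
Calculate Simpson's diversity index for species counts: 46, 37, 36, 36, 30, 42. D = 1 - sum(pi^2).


Total N = 46 + 37 + 36 + 36 + 30 + 42 = 227
Per-species terms:
  p = 46/227 = 0.202643; p^2 = 0.202643^2 = 0.041064
  p = 37/227 = 0.162996; p^2 = 0.162996^2 = 0.026568
  p = 36/227 = 0.158590; p^2 = 0.158590^2 = 0.025151
  p = 36/227 = 0.158590; p^2 = 0.158590^2 = 0.025151
  p = 30/227 = 0.132159; p^2 = 0.132159^2 = 0.017466
  p = 42/227 = 0.185022; p^2 = 0.185022^2 = 0.034233
sum(p^2) = 0.041064 + 0.026568 + 0.025151 + 0.025151 + 0.017466 + 0.034233 = 0.169633
D = 1 - 0.169633 = 0.830367 ≈ 0.8304

0.8304


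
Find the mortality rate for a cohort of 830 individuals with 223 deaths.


Mortality rate = 223 / 830 = 0.268675 ≈ 0.2687

0.2687


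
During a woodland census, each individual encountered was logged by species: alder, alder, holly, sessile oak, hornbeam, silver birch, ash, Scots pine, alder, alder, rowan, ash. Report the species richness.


Total individuals logged = 12
Distinct species (count of individuals): alder (4), holly (1), sessile oak (1), hornbeam (1), silver birch (1), ash (2), Scots pine (1), rowan (1)
Species richness = number of distinct species = 8

8


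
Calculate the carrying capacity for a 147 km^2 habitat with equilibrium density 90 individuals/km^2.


K = 90 * 147 = 13230 individuals

13230 individuals


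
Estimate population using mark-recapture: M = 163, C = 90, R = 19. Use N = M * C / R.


N = M * C / R = 163 * 90 / 19 = 14670 / 19 = 772.11 ≈ 772

772 individuals


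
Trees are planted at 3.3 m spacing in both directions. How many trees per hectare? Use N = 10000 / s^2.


N = 10000 / 3.3^2 = 10000 / 10.89 = 918.274 ≈ 918 trees/ha

918 trees/ha


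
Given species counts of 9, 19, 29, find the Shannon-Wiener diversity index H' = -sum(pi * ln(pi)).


Total N = 9 + 19 + 29 = 57
Per-species terms:
  p = 9/57 = 0.157895; ln(p) = -1.845825; p*ln(p) = 0.157895 * (-1.845825) = -0.291447
  p = 19/57 = 0.333333; ln(p) = -1.098613; p*ln(p) = 0.333333 * (-1.098613) = -0.366204
  p = 29/57 = 0.508772; ln(p) = -0.675755; p*ln(p) = 0.508772 * (-0.675755) = -0.343805
sum(p*ln(p)) = (-0.291447) + (-0.366204) + (-0.343805) = -1.001456
H' = -(-1.001456) = 1.001456 ≈ 1.0015

1.0015


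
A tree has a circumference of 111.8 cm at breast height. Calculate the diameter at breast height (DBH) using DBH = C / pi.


DBH = C / pi = 111.8 / 3.141593 = 35.5870 ≈ 35.59 cm

35.59 cm


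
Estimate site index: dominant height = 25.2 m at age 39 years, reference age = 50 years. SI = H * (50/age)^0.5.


50/39 = 1.28205
(1.28205)^0.5 = 1.13228
SI = 25.2 * 1.13228 = 28.5335 ≈ 28.5 m

28.5 m


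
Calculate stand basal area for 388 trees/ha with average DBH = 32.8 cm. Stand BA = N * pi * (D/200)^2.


(D/200)^2 = (32.8/200)^2 = 0.164^2 = 0.026896
Individual BA = 3.141593 * 0.026896 = 0.0844963 m^2
Stand BA = 388 * 0.0844963 = 32.7846 ≈ 32.78 m^2/ha

32.78 m^2/ha


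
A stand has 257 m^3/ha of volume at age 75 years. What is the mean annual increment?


MAI = 257 / 75 = 3.4267 ≈ 3.43 m^3/ha/yr

3.43 m^3/ha/yr


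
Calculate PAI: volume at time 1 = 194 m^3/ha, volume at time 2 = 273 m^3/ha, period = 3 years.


PAI = (V2 - V1) / period = (273 - 194) / 3 = 79 / 3 = 26.3333 ≈ 26.33 m^3/ha/yr

26.33 m^3/ha/yr


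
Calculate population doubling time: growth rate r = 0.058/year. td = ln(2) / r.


td = ln(2) / 0.058 = 0.693147 / 0.058 = 11.9508 ≈ 12.0 years

12.0 years


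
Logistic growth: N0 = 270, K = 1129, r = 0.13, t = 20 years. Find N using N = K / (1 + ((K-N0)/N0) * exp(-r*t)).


(K - N0)/N0 = (1129 - 270)/270 = 859/270 = 3.18148
r*t = 0.13 * 20 = 2.6; exp(-2.6) = 0.0742736
3.18148 * 0.0742736 = 0.236300
1 + 0.236300 = 1.23630
N = 1129 / 1.23630 = 913.209 ≈ 913

913


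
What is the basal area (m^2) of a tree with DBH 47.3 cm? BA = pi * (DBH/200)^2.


D/200 = 47.3/200 = 0.2365 m
(D/200)^2 = 0.2365^2 = 0.05593225
BA = 3.141593 * 0.05593225 = 0.175716 ≈ 0.1757 m^2

0.1757 m^2


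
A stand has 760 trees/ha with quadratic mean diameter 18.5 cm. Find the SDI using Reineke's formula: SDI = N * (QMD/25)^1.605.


QMD/25 = 18.5/25 = 0.74
(0.74)^1.605 = exp(1.605 * ln(0.74)) = exp(1.605 * (-0.301105)) = exp(-0.483274) = 0.616761
SDI = 760 * 0.616761 = 468.738 ≈ 469

469


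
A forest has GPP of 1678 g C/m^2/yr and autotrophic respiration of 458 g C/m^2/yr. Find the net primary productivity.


NPP = GPP - Ra = 1678 - 458 = 1220 g C/m^2/yr

1220 g C/m^2/yr


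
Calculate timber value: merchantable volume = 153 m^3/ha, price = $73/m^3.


Value = 153 * 73 = $11169/ha

$11169/ha


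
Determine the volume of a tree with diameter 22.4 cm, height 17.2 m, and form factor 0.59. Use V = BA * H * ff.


(D/200)^2 = (22.4/200)^2 = 0.112^2 = 0.012544
BA = 3.141593 * 0.012544 = 0.0394081 m^2
V = 0.0394081 * 17.2 * 0.59 = 0.399913 ≈ 0.400 m^3

0.400 m^3


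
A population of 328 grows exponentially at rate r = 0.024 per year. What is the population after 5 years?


r*t = 0.024 * 5 = 0.12
exp(0.12) = 1.12750
N = 328 * 1.12750 = 369.820 ≈ 370

370


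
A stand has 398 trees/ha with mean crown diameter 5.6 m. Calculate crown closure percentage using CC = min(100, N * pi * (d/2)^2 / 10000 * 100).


(d/2)^2 = (5.6/2)^2 = 2.8^2 = 7.84
Crown area = 3.141593 * 7.84 = 24.6301 m^2
N * area / 10000 * 100 = 398 * 24.6301 / 10000 * 100 = 98.0278
CC = min(100, 98.0278) = 98.0278 ≈ 98.0%

98.0%


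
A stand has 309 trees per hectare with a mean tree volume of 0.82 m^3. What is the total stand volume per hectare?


V_stand = 309 * 0.82 = 253.38 ≈ 253.4 m^3/ha

253.4 m^3/ha


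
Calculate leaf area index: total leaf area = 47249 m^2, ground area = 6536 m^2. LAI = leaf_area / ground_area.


LAI = 47249 / 6536 = 7.2290 ≈ 7.23

7.23


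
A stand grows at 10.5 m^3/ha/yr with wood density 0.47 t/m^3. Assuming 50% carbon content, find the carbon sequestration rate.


C = 10.5 * 0.47 * 0.5 = 2.4675 ≈ 2.47 t C/ha/yr

2.47 t C/ha/yr


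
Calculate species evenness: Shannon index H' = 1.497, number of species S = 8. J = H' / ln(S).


ln(8) = 2.07944
J = H' / ln(S) = 1.497 / 2.07944 = 0.719905 ≈ 0.7199

0.7199


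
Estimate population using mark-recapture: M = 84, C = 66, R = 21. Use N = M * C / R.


N = M * C / R = 84 * 66 / 21 = 5544 / 21 = 264

264 individuals


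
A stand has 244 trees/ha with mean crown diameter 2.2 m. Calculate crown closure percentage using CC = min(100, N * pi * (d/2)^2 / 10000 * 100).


(d/2)^2 = (2.2/2)^2 = 1.1^2 = 1.21
Crown area = 3.141593 * 1.21 = 3.80133 m^2
N * area / 10000 * 100 = 244 * 3.80133 / 10000 * 100 = 9.27525
CC = min(100, 9.27525) = 9.27525 ≈ 9.3%

9.3%


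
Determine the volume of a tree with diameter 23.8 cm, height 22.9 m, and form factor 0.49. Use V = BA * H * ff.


(D/200)^2 = (23.8/200)^2 = 0.119^2 = 0.014161
BA = 3.141593 * 0.014161 = 0.0444881 m^2
V = 0.0444881 * 22.9 * 0.49 = 0.499201 ≈ 0.499 m^3

0.499 m^3


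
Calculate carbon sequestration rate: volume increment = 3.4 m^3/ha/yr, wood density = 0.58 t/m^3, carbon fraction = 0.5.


C = 3.4 * 0.58 * 0.5 = 0.986 ≈ 0.99 t C/ha/yr

0.99 t C/ha/yr


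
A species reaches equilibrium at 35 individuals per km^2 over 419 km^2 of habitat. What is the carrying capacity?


K = 35 * 419 = 14665 individuals

14665 individuals


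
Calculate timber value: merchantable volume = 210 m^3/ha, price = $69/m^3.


Value = 210 * 69 = $14490/ha

$14490/ha


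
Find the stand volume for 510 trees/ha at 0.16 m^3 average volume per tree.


V_stand = 510 * 0.16 = 81.6 m^3/ha

81.6 m^3/ha


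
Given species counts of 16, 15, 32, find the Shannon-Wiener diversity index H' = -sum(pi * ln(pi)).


Total N = 16 + 15 + 32 = 63
Per-species terms:
  p = 16/63 = 0.253968; ln(p) = -1.370547; p*ln(p) = 0.253968 * (-1.370547) = -0.348075
  p = 15/63 = 0.238095; ln(p) = -1.435086; p*ln(p) = 0.238095 * (-1.435086) = -0.341687
  p = 32/63 = 0.507937; ln(p) = -0.677398; p*ln(p) = 0.507937 * (-0.677398) = -0.344076
sum(p*ln(p)) = (-0.348075) + (-0.341687) + (-0.344076) = -1.033838
H' = -(-1.033838) = 1.033838 ≈ 1.0338

1.0338


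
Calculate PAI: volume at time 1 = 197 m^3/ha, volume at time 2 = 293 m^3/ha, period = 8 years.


PAI = (V2 - V1) / period = (293 - 197) / 8 = 96 / 8 = 12.00 m^3/ha/yr

12.00 m^3/ha/yr


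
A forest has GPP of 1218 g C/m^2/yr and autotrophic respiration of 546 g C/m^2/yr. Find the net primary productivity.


NPP = GPP - Ra = 1218 - 546 = 672 g C/m^2/yr

672 g C/m^2/yr


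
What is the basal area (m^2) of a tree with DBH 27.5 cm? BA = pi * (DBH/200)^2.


D/200 = 27.5/200 = 0.1375 m
(D/200)^2 = 0.1375^2 = 0.01890625
BA = 3.141593 * 0.01890625 = 0.0593957 ≈ 0.0594 m^2

0.0594 m^2


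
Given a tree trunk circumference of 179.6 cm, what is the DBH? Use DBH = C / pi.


DBH = C / pi = 179.6 / 3.141593 = 57.1684 ≈ 57.17 cm

57.17 cm


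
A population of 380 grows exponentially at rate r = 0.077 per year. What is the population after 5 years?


r*t = 0.077 * 5 = 0.385
exp(0.385) = 1.46961
N = 380 * 1.46961 = 558.452 ≈ 558

558


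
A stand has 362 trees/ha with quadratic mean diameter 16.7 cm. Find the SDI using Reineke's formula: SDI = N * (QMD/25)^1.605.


QMD/25 = 16.7/25 = 0.668
(0.668)^1.605 = exp(1.605 * ln(0.668)) = exp(1.605 * (-0.403467)) = exp(-0.647565) = 0.523319
SDI = 362 * 0.523319 = 189.441 ≈ 189

189


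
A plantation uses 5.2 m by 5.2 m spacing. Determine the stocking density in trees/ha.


N = 10000 / 5.2^2 = 10000 / 27.04 = 369.822 ≈ 370 trees/ha

370 trees/ha


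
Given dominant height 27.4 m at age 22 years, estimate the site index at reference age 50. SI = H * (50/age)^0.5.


50/22 = 2.27273
(2.27273)^0.5 = 1.50756
SI = 27.4 * 1.50756 = 41.3071 ≈ 41.3 m

41.3 m


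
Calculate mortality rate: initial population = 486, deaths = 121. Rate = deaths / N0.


Mortality rate = 121 / 486 = 0.248971 ≈ 0.2490

0.2490


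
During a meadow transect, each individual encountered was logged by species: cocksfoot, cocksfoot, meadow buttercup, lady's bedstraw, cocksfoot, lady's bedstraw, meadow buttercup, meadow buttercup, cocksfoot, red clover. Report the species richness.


Total individuals logged = 10
Distinct species (count of individuals): cocksfoot (4), meadow buttercup (3), lady's bedstraw (2), red clover (1)
Species richness = number of distinct species = 4

4


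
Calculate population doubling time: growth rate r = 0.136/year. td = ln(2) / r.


td = ln(2) / 0.136 = 0.693147 / 0.136 = 5.09667 ≈ 5.1 years

5.1 years


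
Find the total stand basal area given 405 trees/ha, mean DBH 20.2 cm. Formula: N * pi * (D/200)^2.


(D/200)^2 = (20.2/200)^2 = 0.101^2 = 0.010201
Individual BA = 3.141593 * 0.010201 = 0.0320474 m^2
Stand BA = 405 * 0.0320474 = 12.9792 ≈ 12.98 m^2/ha

12.98 m^2/ha


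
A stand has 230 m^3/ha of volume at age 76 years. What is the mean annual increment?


MAI = 230 / 76 = 3.0263 ≈ 3.03 m^3/ha/yr

3.03 m^3/ha/yr


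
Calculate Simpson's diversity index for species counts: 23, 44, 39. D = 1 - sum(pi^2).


Total N = 23 + 44 + 39 = 106
Per-species terms:
  p = 23/106 = 0.216981; p^2 = 0.216981^2 = 0.047081
  p = 44/106 = 0.415094; p^2 = 0.415094^2 = 0.172303
  p = 39/106 = 0.367925; p^2 = 0.367925^2 = 0.135369
sum(p^2) = 0.047081 + 0.172303 + 0.135369 = 0.354753
D = 1 - 0.354753 = 0.645247 ≈ 0.6452

0.6452


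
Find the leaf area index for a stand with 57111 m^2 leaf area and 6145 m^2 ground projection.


LAI = 57111 / 6145 = 9.2939 ≈ 9.29

9.29


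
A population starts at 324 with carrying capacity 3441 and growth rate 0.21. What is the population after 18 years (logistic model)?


(K - N0)/N0 = (3441 - 324)/324 = 3117/324 = 9.62037
r*t = 0.21 * 18 = 3.78; exp(-3.78) = 0.0228227
9.62037 * 0.0228227 = 0.219563
1 + 0.219563 = 1.21956
N = 3441 / 1.21956 = 2821.51 ≈ 2822

2822


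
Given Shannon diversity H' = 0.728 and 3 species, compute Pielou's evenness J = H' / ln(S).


ln(3) = 1.09861
J = H' / ln(S) = 0.728 / 1.09861 = 0.662656 ≈ 0.6627

0.6627


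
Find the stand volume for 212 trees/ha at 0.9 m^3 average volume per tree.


V_stand = 212 * 0.9 = 190.8 m^3/ha

190.8 m^3/ha


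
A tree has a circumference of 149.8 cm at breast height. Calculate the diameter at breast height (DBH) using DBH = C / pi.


DBH = C / pi = 149.8 / 3.141593 = 47.6828 ≈ 47.68 cm

47.68 cm


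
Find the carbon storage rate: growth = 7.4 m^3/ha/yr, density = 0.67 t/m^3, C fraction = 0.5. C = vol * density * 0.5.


C = 7.4 * 0.67 * 0.5 = 2.479 ≈ 2.48 t C/ha/yr

2.48 t C/ha/yr


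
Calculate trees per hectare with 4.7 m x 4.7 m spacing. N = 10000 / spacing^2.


N = 10000 / 4.7^2 = 10000 / 22.09 = 452.694 ≈ 453 trees/ha

453 trees/ha


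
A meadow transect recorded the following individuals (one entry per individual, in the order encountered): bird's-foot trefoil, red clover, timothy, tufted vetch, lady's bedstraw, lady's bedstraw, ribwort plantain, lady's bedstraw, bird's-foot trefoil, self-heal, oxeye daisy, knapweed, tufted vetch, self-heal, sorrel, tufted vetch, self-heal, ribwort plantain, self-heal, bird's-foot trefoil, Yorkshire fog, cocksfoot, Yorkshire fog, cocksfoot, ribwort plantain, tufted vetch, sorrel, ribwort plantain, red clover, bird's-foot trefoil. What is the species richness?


Total individuals logged = 30
Distinct species (count of individuals): bird's-foot trefoil (4), red clover (2), timothy (1), tufted vetch (4), lady's bedstraw (3), ribwort plantain (4), self-heal (4), oxeye daisy (1), knapweed (1), sorrel (2), Yorkshire fog (2), cocksfoot (2)
Species richness = number of distinct species = 12

12


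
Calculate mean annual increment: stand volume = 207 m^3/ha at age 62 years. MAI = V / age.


MAI = 207 / 62 = 3.3387 ≈ 3.34 m^3/ha/yr

3.34 m^3/ha/yr


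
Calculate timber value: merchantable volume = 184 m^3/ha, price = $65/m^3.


Value = 184 * 65 = $11960/ha

$11960/ha


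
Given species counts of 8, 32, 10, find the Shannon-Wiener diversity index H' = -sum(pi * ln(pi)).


Total N = 8 + 32 + 10 = 50
Per-species terms:
  p = 8/50 = 0.160000; ln(p) = -1.832581; p*ln(p) = 0.160000 * (-1.832581) = -0.293213
  p = 32/50 = 0.640000; ln(p) = -0.446287; p*ln(p) = 0.640000 * (-0.446287) = -0.285624
  p = 10/50 = 0.200000; ln(p) = -1.609438; p*ln(p) = 0.200000 * (-1.609438) = -0.321888
sum(p*ln(p)) = (-0.293213) + (-0.285624) + (-0.321888) = -0.900725
H' = -(-0.900725) = 0.900725 ≈ 0.9007

0.9007


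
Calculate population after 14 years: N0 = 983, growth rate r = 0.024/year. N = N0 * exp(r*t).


r*t = 0.024 * 14 = 0.336
exp(0.336) = 1.39934
N = 983 * 1.39934 = 1375.55 ≈ 1376

1376


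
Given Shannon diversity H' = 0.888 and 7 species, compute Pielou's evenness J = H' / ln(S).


ln(7) = 1.94591
J = H' / ln(S) = 0.888 / 1.94591 = 0.456342 ≈ 0.4563

0.4563


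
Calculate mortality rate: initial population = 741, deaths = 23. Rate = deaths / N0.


Mortality rate = 23 / 741 = 0.031039 ≈ 0.0310

0.0310


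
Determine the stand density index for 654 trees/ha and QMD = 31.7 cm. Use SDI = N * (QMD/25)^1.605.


QMD/25 = 31.7/25 = 1.268
(1.268)^1.605 = exp(1.605 * ln(1.268)) = exp(1.605 * 0.237441) = exp(0.381093) = 1.46388
SDI = 654 * 1.46388 = 957.378 ≈ 957

957


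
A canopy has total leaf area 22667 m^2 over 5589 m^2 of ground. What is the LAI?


LAI = 22667 / 5589 = 4.0556 ≈ 4.06

4.06


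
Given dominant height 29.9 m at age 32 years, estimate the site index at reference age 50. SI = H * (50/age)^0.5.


50/32 = 1.56250
(1.56250)^0.5 = 1.25000
SI = 29.9 * 1.25000 = 37.3750 ≈ 37.4 m

37.4 m


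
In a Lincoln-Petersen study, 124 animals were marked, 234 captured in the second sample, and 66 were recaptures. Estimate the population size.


N = M * C / R = 124 * 234 / 66 = 29016 / 66 = 439.64 ≈ 440

440 individuals


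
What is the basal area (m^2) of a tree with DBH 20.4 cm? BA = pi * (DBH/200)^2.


D/200 = 20.4/200 = 0.102 m
(D/200)^2 = 0.102^2 = 0.010404
BA = 3.141593 * 0.010404 = 0.0326851 ≈ 0.0327 m^2

0.0327 m^2


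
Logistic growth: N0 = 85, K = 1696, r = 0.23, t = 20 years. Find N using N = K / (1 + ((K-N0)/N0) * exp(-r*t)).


(K - N0)/N0 = (1696 - 85)/85 = 1611/85 = 18.9529
r*t = 0.23 * 20 = 4.6; exp(-4.6) = 0.0100518
18.9529 * 0.0100518 = 0.190511
1 + 0.190511 = 1.19051
N = 1696 / 1.19051 = 1424.60 ≈ 1425

1425


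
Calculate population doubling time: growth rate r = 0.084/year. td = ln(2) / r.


td = ln(2) / 0.084 = 0.693147 / 0.084 = 8.25175 ≈ 8.3 years

8.3 years


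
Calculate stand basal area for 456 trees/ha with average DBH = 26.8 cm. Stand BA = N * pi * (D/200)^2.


(D/200)^2 = (26.8/200)^2 = 0.134^2 = 0.017956
Individual BA = 3.141593 * 0.017956 = 0.0564104 m^2
Stand BA = 456 * 0.0564104 = 25.7231 ≈ 25.72 m^2/ha

25.72 m^2/ha


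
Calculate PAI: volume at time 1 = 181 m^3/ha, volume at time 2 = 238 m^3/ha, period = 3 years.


PAI = (V2 - V1) / period = (238 - 181) / 3 = 57 / 3 = 19.00 m^3/ha/yr

19.00 m^3/ha/yr


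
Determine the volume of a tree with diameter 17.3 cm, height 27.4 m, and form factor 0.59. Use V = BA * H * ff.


(D/200)^2 = (17.3/200)^2 = 0.0865^2 = 0.00748225
BA = 3.141593 * 0.00748225 = 0.0235062 m^2
V = 0.0235062 * 27.4 * 0.59 = 0.380001 ≈ 0.380 m^3

0.380 m^3


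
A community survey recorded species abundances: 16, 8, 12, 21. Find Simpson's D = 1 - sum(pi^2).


Total N = 16 + 8 + 12 + 21 = 57
Per-species terms:
  p = 16/57 = 0.280702; p^2 = 0.280702^2 = 0.078794
  p = 8/57 = 0.140351; p^2 = 0.140351^2 = 0.019698
  p = 12/57 = 0.210526; p^2 = 0.210526^2 = 0.044321
  p = 21/57 = 0.368421; p^2 = 0.368421^2 = 0.135734
sum(p^2) = 0.078794 + 0.019698 + 0.044321 + 0.135734 = 0.278547
D = 1 - 0.278547 = 0.721453 ≈ 0.7215

0.7215


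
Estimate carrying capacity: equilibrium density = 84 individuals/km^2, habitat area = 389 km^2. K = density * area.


K = 84 * 389 = 32676 individuals

32676 individuals


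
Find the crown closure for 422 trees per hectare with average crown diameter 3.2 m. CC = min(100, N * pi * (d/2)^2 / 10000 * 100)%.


(d/2)^2 = (3.2/2)^2 = 1.6^2 = 2.56
Crown area = 3.141593 * 2.56 = 8.04248 m^2
N * area / 10000 * 100 = 422 * 8.04248 / 10000 * 100 = 33.9393
CC = min(100, 33.9393) = 33.9393 ≈ 33.9%

33.9%


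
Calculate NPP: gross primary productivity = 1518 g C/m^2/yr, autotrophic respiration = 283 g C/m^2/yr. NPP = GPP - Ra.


NPP = GPP - Ra = 1518 - 283 = 1235 g C/m^2/yr

1235 g C/m^2/yr


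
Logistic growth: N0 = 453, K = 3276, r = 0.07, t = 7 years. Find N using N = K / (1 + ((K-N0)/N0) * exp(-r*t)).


(K - N0)/N0 = (3276 - 453)/453 = 2823/453 = 6.23179
r*t = 0.07 * 7 = 0.49; exp(-0.49) = 0.612626
6.23179 * 0.612626 = 3.81776
1 + 3.81776 = 4.81776
N = 3276 / 4.81776 = 679.984 ≈ 680

680


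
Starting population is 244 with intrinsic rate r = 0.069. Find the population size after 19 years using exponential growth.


r*t = 0.069 * 19 = 1.311
exp(1.311) = 3.70988
N = 244 * 3.70988 = 905.211 ≈ 905

905


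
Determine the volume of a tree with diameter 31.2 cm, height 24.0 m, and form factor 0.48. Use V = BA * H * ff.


(D/200)^2 = (31.2/200)^2 = 0.156^2 = 0.024336
BA = 3.141593 * 0.024336 = 0.0764538 m^2
V = 0.0764538 * 24.0 * 0.48 = 0.880748 ≈ 0.881 m^3

0.881 m^3


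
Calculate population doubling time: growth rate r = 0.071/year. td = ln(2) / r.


td = ln(2) / 0.071 = 0.693147 / 0.071 = 9.76263 ≈ 9.8 years

9.8 years


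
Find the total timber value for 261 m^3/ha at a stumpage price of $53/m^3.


Value = 261 * 53 = $13833/ha

$13833/ha


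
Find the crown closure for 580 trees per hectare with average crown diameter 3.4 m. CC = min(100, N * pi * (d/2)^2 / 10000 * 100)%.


(d/2)^2 = (3.4/2)^2 = 1.7^2 = 2.89
Crown area = 3.141593 * 2.89 = 9.07920 m^2
N * area / 10000 * 100 = 580 * 9.07920 / 10000 * 100 = 52.6594
CC = min(100, 52.6594) = 52.6594 ≈ 52.7%

52.7%


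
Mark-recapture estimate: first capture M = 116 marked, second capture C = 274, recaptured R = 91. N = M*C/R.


N = M * C / R = 116 * 274 / 91 = 31784 / 91 = 349.27 ≈ 349

349 individuals


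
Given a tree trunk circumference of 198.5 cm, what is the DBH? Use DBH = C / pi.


DBH = C / pi = 198.5 / 3.141593 = 63.1845 ≈ 63.18 cm

63.18 cm


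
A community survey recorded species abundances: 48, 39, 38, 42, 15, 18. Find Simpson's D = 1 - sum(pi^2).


Total N = 48 + 39 + 38 + 42 + 15 + 18 = 200
Per-species terms:
  p = 48/200 = 0.240000; p^2 = 0.240000^2 = 0.057600
  p = 39/200 = 0.195000; p^2 = 0.195000^2 = 0.038025
  p = 38/200 = 0.190000; p^2 = 0.190000^2 = 0.036100
  p = 42/200 = 0.210000; p^2 = 0.210000^2 = 0.044100
  p = 15/200 = 0.075000; p^2 = 0.075000^2 = 0.005625
  p = 18/200 = 0.090000; p^2 = 0.090000^2 = 0.008100
sum(p^2) = 0.057600 + 0.038025 + 0.036100 + 0.044100 + 0.005625 + 0.008100 = 0.189550
D = 1 - 0.189550 = 0.810450 ≈ 0.8105

0.8105


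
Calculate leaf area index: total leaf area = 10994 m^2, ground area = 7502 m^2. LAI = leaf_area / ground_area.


LAI = 10994 / 7502 = 1.4655 ≈ 1.47

1.47


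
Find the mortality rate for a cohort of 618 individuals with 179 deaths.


Mortality rate = 179 / 618 = 0.289644 ≈ 0.2896

0.2896


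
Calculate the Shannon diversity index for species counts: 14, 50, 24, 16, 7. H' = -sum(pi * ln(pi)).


Total N = 14 + 50 + 24 + 16 + 7 = 111
Per-species terms:
  p = 14/111 = 0.126126; ln(p) = -2.070474; p*ln(p) = 0.126126 * (-2.070474) = -0.261141
  p = 50/111 = 0.450450; ln(p) = -0.797508; p*ln(p) = 0.450450 * (-0.797508) = -0.359237
  p = 24/111 = 0.216216; ln(p) = -1.531477; p*ln(p) = 0.216216 * (-1.531477) = -0.331130
  p = 16/111 = 0.144144; ln(p) = -1.936942; p*ln(p) = 0.144144 * (-1.936942) = -0.279199
  p = 7/111 = 0.063063; ln(p) = -2.763621; p*ln(p) = 0.063063 * (-2.763621) = -0.174282
sum(p*ln(p)) = (-0.261141) + (-0.359237) + (-0.331130) + (-0.279199) + (-0.174282) = -1.404989
H' = -(-1.404989) = 1.404989 ≈ 1.4050

1.4050


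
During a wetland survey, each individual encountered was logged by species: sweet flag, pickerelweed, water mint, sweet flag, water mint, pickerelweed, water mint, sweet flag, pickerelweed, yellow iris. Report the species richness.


Total individuals logged = 10
Distinct species (count of individuals): sweet flag (3), pickerelweed (3), water mint (3), yellow iris (1)
Species richness = number of distinct species = 4

4


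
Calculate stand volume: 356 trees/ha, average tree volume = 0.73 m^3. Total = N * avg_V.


V_stand = 356 * 0.73 = 259.88 ≈ 259.9 m^3/ha

259.9 m^3/ha


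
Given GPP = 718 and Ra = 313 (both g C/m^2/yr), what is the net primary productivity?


NPP = GPP - Ra = 718 - 313 = 405 g C/m^2/yr

405 g C/m^2/yr


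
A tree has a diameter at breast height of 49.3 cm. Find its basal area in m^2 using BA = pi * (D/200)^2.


D/200 = 49.3/200 = 0.2465 m
(D/200)^2 = 0.2465^2 = 0.06076225
BA = 3.141593 * 0.06076225 = 0.190890 ≈ 0.1909 m^2

0.1909 m^2


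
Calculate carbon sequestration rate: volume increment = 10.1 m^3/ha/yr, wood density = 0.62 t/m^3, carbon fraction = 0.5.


C = 10.1 * 0.62 * 0.5 = 3.131 ≈ 3.13 t C/ha/yr

3.13 t C/ha/yr


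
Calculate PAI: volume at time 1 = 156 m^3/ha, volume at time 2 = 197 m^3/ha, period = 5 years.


PAI = (V2 - V1) / period = (197 - 156) / 5 = 41 / 5 = 8.20 m^3/ha/yr

8.20 m^3/ha/yr


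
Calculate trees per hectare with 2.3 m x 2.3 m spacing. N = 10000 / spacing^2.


N = 10000 / 2.3^2 = 10000 / 5.29 = 1890.36 ≈ 1890 trees/ha

1890 trees/ha


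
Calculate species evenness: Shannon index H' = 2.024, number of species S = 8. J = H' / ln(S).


ln(8) = 2.07944
J = H' / ln(S) = 2.024 / 2.07944 = 0.973339 ≈ 0.9733

0.9733


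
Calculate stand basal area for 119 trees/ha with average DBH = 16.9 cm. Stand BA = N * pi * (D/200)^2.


(D/200)^2 = (16.9/200)^2 = 0.0845^2 = 0.00714025
Individual BA = 3.141593 * 0.00714025 = 0.0224318 m^2
Stand BA = 119 * 0.0224318 = 2.66938 ≈ 2.67 m^2/ha

2.67 m^2/ha


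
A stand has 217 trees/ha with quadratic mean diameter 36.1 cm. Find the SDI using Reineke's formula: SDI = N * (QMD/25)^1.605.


QMD/25 = 36.1/25 = 1.444
(1.444)^1.605 = exp(1.605 * ln(1.444)) = exp(1.605 * 0.367417) = exp(0.589704) = 1.80345
SDI = 217 * 1.80345 = 391.349 ≈ 391

391


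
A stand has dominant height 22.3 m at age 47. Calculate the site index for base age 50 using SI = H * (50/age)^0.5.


50/47 = 1.06383
(1.06383)^0.5 = 1.03142
SI = 22.3 * 1.03142 = 23.0007 ≈ 23.0 m

23.0 m


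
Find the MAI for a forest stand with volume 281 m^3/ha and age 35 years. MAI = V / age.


MAI = 281 / 35 = 8.0286 ≈ 8.03 m^3/ha/yr

8.03 m^3/ha/yr


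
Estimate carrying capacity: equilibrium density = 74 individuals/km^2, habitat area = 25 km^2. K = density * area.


K = 74 * 25 = 1850 individuals

1850 individuals


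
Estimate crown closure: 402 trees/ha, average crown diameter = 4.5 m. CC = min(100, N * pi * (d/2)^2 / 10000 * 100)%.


(d/2)^2 = (4.5/2)^2 = 2.25^2 = 5.0625
Crown area = 3.141593 * 5.0625 = 15.9043 m^2
N * area / 10000 * 100 = 402 * 15.9043 / 10000 * 100 = 63.9353
CC = min(100, 63.9353) = 63.9353 ≈ 63.9%

63.9%


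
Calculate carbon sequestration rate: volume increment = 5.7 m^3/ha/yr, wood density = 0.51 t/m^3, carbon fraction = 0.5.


C = 5.7 * 0.51 * 0.5 = 1.4535 ≈ 1.45 t C/ha/yr

1.45 t C/ha/yr


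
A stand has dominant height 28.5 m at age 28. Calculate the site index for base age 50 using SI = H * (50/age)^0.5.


50/28 = 1.78571
(1.78571)^0.5 = 1.33630
SI = 28.5 * 1.33630 = 38.0846 ≈ 38.1 m

38.1 m


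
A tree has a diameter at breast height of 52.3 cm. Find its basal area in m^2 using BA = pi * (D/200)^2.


D/200 = 52.3/200 = 0.2615 m
(D/200)^2 = 0.2615^2 = 0.06838225
BA = 3.141593 * 0.06838225 = 0.214829 ≈ 0.2148 m^2

0.2148 m^2


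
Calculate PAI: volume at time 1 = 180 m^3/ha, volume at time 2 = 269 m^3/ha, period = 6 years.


PAI = (V2 - V1) / period = (269 - 180) / 6 = 89 / 6 = 14.8333 ≈ 14.83 m^3/ha/yr

14.83 m^3/ha/yr


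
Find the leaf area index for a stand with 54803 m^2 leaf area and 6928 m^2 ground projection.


LAI = 54803 / 6928 = 7.9104 ≈ 7.91

7.91


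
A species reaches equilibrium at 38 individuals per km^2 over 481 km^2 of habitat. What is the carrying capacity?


K = 38 * 481 = 18278 individuals

18278 individuals
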